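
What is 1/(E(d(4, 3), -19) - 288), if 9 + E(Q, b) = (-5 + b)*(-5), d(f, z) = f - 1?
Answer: -1/177 ≈ -0.0056497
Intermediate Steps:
d(f, z) = -1 + f
E(Q, b) = 16 - 5*b (E(Q, b) = -9 + (-5 + b)*(-5) = -9 + (25 - 5*b) = 16 - 5*b)
1/(E(d(4, 3), -19) - 288) = 1/((16 - 5*(-19)) - 288) = 1/((16 + 95) - 288) = 1/(111 - 288) = 1/(-177) = -1/177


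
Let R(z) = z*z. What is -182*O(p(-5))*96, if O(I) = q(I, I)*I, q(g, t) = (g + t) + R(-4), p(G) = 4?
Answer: -1677312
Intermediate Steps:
R(z) = z²
q(g, t) = 16 + g + t (q(g, t) = (g + t) + (-4)² = (g + t) + 16 = 16 + g + t)
O(I) = I*(16 + 2*I) (O(I) = (16 + I + I)*I = (16 + 2*I)*I = I*(16 + 2*I))
-182*O(p(-5))*96 = -182*2*4*(8 + 4)*96 = -182*2*4*12*96 = -17472*96 = -182*9216 = -1677312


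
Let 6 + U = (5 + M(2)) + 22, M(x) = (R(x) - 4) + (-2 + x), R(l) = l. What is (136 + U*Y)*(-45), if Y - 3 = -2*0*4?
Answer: -8685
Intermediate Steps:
Y = 3 (Y = 3 - 2*0*4 = 3 + 0*4 = 3 + 0 = 3)
M(x) = -6 + 2*x (M(x) = (x - 4) + (-2 + x) = (-4 + x) + (-2 + x) = -6 + 2*x)
U = 19 (U = -6 + ((5 + (-6 + 2*2)) + 22) = -6 + ((5 + (-6 + 4)) + 22) = -6 + ((5 - 2) + 22) = -6 + (3 + 22) = -6 + 25 = 19)
(136 + U*Y)*(-45) = (136 + 19*3)*(-45) = (136 + 57)*(-45) = 193*(-45) = -8685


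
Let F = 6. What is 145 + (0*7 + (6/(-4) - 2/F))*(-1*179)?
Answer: 2839/6 ≈ 473.17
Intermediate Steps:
145 + (0*7 + (6/(-4) - 2/F))*(-1*179) = 145 + (0*7 + (6/(-4) - 2/6))*(-1*179) = 145 + (0 + (6*(-¼) - 2*⅙))*(-179) = 145 + (0 + (-3/2 - ⅓))*(-179) = 145 + (0 - 11/6)*(-179) = 145 - 11/6*(-179) = 145 + 1969/6 = 2839/6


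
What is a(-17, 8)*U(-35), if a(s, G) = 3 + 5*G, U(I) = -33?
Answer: -1419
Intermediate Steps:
a(-17, 8)*U(-35) = (3 + 5*8)*(-33) = (3 + 40)*(-33) = 43*(-33) = -1419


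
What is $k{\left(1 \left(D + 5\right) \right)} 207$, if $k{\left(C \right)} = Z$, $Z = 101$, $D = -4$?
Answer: $20907$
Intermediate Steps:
$k{\left(C \right)} = 101$
$k{\left(1 \left(D + 5\right) \right)} 207 = 101 \cdot 207 = 20907$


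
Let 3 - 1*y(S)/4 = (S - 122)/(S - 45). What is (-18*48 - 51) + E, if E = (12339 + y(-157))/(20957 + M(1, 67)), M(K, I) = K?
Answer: -645195559/705586 ≈ -914.41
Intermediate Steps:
y(S) = 12 - 4*(-122 + S)/(-45 + S) (y(S) = 12 - 4*(S - 122)/(S - 45) = 12 - 4*(-122 + S)/(-45 + S))
E = 415631/705586 (E = (12339 + 4*(-13 + 2*(-157))/(-45 - 157))/(20957 + 1) = (12339 + 4*(-13 - 314)/(-202))/20958 = (12339 + 4*(-1/202)*(-327))*(1/20958) = (12339 + 654/101)*(1/20958) = (1246893/101)*(1/20958) = 415631/705586 ≈ 0.58906)
(-18*48 - 51) + E = (-18*48 - 51) + 415631/705586 = (-864 - 51) + 415631/705586 = -915 + 415631/705586 = -645195559/705586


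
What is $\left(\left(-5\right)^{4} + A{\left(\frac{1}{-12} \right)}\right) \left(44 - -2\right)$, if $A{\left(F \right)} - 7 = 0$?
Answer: $29072$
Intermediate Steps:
$A{\left(F \right)} = 7$ ($A{\left(F \right)} = 7 + 0 = 7$)
$\left(\left(-5\right)^{4} + A{\left(\frac{1}{-12} \right)}\right) \left(44 - -2\right) = \left(\left(-5\right)^{4} + 7\right) \left(44 - -2\right) = \left(625 + 7\right) \left(44 + 2\right) = 632 \cdot 46 = 29072$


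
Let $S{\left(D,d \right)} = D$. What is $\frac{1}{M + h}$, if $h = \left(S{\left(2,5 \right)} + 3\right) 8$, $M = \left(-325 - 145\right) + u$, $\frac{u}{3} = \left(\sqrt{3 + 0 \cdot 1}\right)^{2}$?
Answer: $- \frac{1}{421} \approx -0.0023753$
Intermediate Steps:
$u = 9$ ($u = 3 \left(\sqrt{3 + 0 \cdot 1}\right)^{2} = 3 \left(\sqrt{3 + 0}\right)^{2} = 3 \left(\sqrt{3}\right)^{2} = 3 \cdot 3 = 9$)
$M = -461$ ($M = \left(-325 - 145\right) + 9 = -470 + 9 = -461$)
$h = 40$ ($h = \left(2 + 3\right) 8 = 5 \cdot 8 = 40$)
$\frac{1}{M + h} = \frac{1}{-461 + 40} = \frac{1}{-421} = - \frac{1}{421}$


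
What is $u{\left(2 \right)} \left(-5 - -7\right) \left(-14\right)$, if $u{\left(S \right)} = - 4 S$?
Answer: $224$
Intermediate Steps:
$u{\left(2 \right)} \left(-5 - -7\right) \left(-14\right) = \left(-4\right) 2 \left(-5 - -7\right) \left(-14\right) = - 8 \left(-5 + 7\right) \left(-14\right) = \left(-8\right) 2 \left(-14\right) = \left(-16\right) \left(-14\right) = 224$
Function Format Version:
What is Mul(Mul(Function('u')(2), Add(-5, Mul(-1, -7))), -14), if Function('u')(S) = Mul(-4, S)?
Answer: 224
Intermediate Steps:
Mul(Mul(Function('u')(2), Add(-5, Mul(-1, -7))), -14) = Mul(Mul(Mul(-4, 2), Add(-5, Mul(-1, -7))), -14) = Mul(Mul(-8, Add(-5, 7)), -14) = Mul(Mul(-8, 2), -14) = Mul(-16, -14) = 224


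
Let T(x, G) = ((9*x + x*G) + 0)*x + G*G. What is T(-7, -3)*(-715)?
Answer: -216645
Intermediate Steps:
T(x, G) = G² + x*(9*x + G*x) (T(x, G) = ((9*x + G*x) + 0)*x + G² = (9*x + G*x)*x + G² = x*(9*x + G*x) + G² = G² + x*(9*x + G*x))
T(-7, -3)*(-715) = ((-3)² + 9*(-7)² - 3*(-7)²)*(-715) = (9 + 9*49 - 3*49)*(-715) = (9 + 441 - 147)*(-715) = 303*(-715) = -216645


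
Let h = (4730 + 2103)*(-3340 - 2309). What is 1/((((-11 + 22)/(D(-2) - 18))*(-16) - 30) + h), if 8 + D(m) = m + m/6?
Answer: -85/3280969467 ≈ -2.5907e-8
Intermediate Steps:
D(m) = -8 + 7*m/6 (D(m) = -8 + (m + m/6) = -8 + 7*m/6)
h = -38599617 (h = 6833*(-5649) = -38599617)
1/((((-11 + 22)/(D(-2) - 18))*(-16) - 30) + h) = 1/((((-11 + 22)/((-8 + (7/6)*(-2)) - 18))*(-16) - 30) - 38599617) = 1/(((11/((-8 - 7/3) - 18))*(-16) - 30) - 38599617) = 1/(((11/(-31/3 - 18))*(-16) - 30) - 38599617) = 1/(((11/(-85/3))*(-16) - 30) - 38599617) = 1/(((11*(-3/85))*(-16) - 30) - 38599617) = 1/((-33/85*(-16) - 30) - 38599617) = 1/((528/85 - 30) - 38599617) = 1/(-2022/85 - 38599617) = 1/(-3280969467/85) = -85/3280969467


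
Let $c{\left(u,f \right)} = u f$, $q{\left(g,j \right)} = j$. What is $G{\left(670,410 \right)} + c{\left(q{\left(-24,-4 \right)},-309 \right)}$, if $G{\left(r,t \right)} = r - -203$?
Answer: $2109$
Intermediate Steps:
$c{\left(u,f \right)} = f u$
$G{\left(r,t \right)} = 203 + r$ ($G{\left(r,t \right)} = r + 203 = 203 + r$)
$G{\left(670,410 \right)} + c{\left(q{\left(-24,-4 \right)},-309 \right)} = \left(203 + 670\right) - -1236 = 873 + 1236 = 2109$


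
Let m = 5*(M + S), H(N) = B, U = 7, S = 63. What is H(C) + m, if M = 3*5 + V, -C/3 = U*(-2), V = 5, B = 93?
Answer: 508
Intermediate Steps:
C = 42 (C = -21*(-2) = -3*(-14) = 42)
M = 20 (M = 3*5 + 5 = 15 + 5 = 20)
H(N) = 93
m = 415 (m = 5*(20 + 63) = 5*83 = 415)
H(C) + m = 93 + 415 = 508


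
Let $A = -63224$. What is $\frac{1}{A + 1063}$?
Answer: $- \frac{1}{62161} \approx -1.6087 \cdot 10^{-5}$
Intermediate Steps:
$\frac{1}{A + 1063} = \frac{1}{-63224 + 1063} = \frac{1}{-62161} = - \frac{1}{62161}$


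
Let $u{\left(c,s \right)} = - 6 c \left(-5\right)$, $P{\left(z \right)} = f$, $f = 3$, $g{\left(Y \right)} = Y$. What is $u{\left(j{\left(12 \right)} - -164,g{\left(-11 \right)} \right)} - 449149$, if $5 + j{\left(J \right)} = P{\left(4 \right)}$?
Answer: $-444289$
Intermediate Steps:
$P{\left(z \right)} = 3$
$j{\left(J \right)} = -2$ ($j{\left(J \right)} = -5 + 3 = -2$)
$u{\left(c,s \right)} = 30 c$
$u{\left(j{\left(12 \right)} - -164,g{\left(-11 \right)} \right)} - 449149 = 30 \left(-2 - -164\right) - 449149 = 30 \left(-2 + 164\right) - 449149 = 30 \cdot 162 - 449149 = 4860 - 449149 = -444289$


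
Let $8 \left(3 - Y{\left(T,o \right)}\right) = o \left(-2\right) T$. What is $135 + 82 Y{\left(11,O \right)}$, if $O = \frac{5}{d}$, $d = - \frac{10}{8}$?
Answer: $-521$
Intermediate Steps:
$d = - \frac{5}{4}$ ($d = \left(-10\right) \frac{1}{8} = - \frac{5}{4} \approx -1.25$)
$O = -4$ ($O = \frac{5}{- \frac{5}{4}} = 5 \left(- \frac{4}{5}\right) = -4$)
$Y{\left(T,o \right)} = 3 + \frac{T o}{4}$ ($Y{\left(T,o \right)} = 3 - \frac{o \left(-2\right) T}{8} = 3 - \frac{- 2 o T}{8} = 3 - \frac{\left(-2\right) T o}{8} = 3 + \frac{T o}{4}$)
$135 + 82 Y{\left(11,O \right)} = 135 + 82 \left(3 + \frac{1}{4} \cdot 11 \left(-4\right)\right) = 135 + 82 \left(3 - 11\right) = 135 + 82 \left(-8\right) = 135 - 656 = -521$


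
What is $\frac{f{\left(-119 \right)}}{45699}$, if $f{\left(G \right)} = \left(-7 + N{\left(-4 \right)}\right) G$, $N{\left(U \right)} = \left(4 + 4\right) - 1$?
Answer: $0$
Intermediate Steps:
$N{\left(U \right)} = 7$ ($N{\left(U \right)} = 8 - 1 = 7$)
$f{\left(G \right)} = 0$ ($f{\left(G \right)} = \left(-7 + 7\right) G = 0 G = 0$)
$\frac{f{\left(-119 \right)}}{45699} = \frac{0}{45699} = 0 \cdot \frac{1}{45699} = 0$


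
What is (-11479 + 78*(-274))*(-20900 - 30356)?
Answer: 1683810856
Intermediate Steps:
(-11479 + 78*(-274))*(-20900 - 30356) = (-11479 - 21372)*(-51256) = -32851*(-51256) = 1683810856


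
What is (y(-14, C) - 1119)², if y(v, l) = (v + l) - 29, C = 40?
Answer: 1258884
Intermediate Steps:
y(v, l) = -29 + l + v (y(v, l) = (l + v) - 29 = -29 + l + v)
(y(-14, C) - 1119)² = ((-29 + 40 - 14) - 1119)² = (-3 - 1119)² = (-1122)² = 1258884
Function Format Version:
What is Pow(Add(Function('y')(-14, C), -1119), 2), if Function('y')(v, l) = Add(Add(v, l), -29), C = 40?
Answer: 1258884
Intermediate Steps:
Function('y')(v, l) = Add(-29, l, v) (Function('y')(v, l) = Add(Add(l, v), -29) = Add(-29, l, v))
Pow(Add(Function('y')(-14, C), -1119), 2) = Pow(Add(Add(-29, 40, -14), -1119), 2) = Pow(Add(-3, -1119), 2) = Pow(-1122, 2) = 1258884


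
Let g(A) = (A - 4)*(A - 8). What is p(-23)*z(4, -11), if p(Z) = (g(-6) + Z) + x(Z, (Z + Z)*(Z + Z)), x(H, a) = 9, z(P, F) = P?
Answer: 504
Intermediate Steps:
g(A) = (-8 + A)*(-4 + A) (g(A) = (-4 + A)*(-8 + A) = (-8 + A)*(-4 + A))
p(Z) = 149 + Z (p(Z) = ((32 + (-6)² - 12*(-6)) + Z) + 9 = ((32 + 36 + 72) + Z) + 9 = (140 + Z) + 9 = 149 + Z)
p(-23)*z(4, -11) = (149 - 23)*4 = 126*4 = 504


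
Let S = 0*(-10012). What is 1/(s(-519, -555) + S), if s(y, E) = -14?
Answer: -1/14 ≈ -0.071429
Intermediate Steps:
S = 0
1/(s(-519, -555) + S) = 1/(-14 + 0) = 1/(-14) = -1/14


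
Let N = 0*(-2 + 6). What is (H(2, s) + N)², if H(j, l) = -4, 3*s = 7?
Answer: 16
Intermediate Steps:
s = 7/3 (s = (⅓)*7 = 7/3 ≈ 2.3333)
N = 0 (N = 0*4 = 0)
(H(2, s) + N)² = (-4 + 0)² = (-4)² = 16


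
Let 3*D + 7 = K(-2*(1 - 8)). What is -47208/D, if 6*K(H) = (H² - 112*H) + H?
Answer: 15174/25 ≈ 606.96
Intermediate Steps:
K(H) = -37*H/2 + H²/6 (K(H) = ((H² - 112*H) + H)/6 = (H² - 111*H)/6 = -37*H/2 + H²/6)
D = -700/9 (D = -7/3 + ((-2*(1 - 8))*(-111 - 2*(1 - 8))/6)/3 = -7/3 + ((-2*(-7))*(-111 - 2*(-7))/6)/3 = -7/3 + ((⅙)*14*(-111 + 14))/3 = -7/3 + ((⅙)*14*(-97))/3 = -7/3 + (⅓)*(-679/3) = -7/3 - 679/9 = -700/9 ≈ -77.778)
-47208/D = -47208/(-700/9) = -47208*(-9/700) = 15174/25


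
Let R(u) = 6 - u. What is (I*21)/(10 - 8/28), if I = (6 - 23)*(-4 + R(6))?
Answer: 147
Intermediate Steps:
I = 68 (I = (6 - 23)*(-4 + (6 - 1*6)) = -17*(-4 + (6 - 6)) = -17*(-4 + 0) = -17*(-4) = 68)
(I*21)/(10 - 8/28) = (68*21)/(10 - 8/28) = 1428/(10 - 8*1/28) = 1428/(10 - 2/7) = 1428/(68/7) = 1428*(7/68) = 147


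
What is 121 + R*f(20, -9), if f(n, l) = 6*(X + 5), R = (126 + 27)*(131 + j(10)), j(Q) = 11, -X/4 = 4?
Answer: -1433795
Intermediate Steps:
X = -16 (X = -4*4 = -16)
R = 21726 (R = (126 + 27)*(131 + 11) = 153*142 = 21726)
f(n, l) = -66 (f(n, l) = 6*(-16 + 5) = 6*(-11) = -66)
121 + R*f(20, -9) = 121 + 21726*(-66) = 121 - 1433916 = -1433795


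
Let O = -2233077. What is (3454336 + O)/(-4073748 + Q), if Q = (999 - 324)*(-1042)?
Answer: -1221259/4777098 ≈ -0.25565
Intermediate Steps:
Q = -703350 (Q = 675*(-1042) = -703350)
(3454336 + O)/(-4073748 + Q) = (3454336 - 2233077)/(-4073748 - 703350) = 1221259/(-4777098) = 1221259*(-1/4777098) = -1221259/4777098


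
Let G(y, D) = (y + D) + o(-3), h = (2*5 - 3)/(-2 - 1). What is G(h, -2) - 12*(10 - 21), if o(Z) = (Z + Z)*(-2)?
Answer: 419/3 ≈ 139.67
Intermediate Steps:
h = -7/3 (h = (10 - 3)/(-3) = 7*(-1/3) = -7/3 ≈ -2.3333)
o(Z) = -4*Z (o(Z) = (2*Z)*(-2) = -4*Z)
G(y, D) = 12 + D + y (G(y, D) = (y + D) - 4*(-3) = (D + y) + 12 = 12 + D + y)
G(h, -2) - 12*(10 - 21) = (12 - 2 - 7/3) - 12*(10 - 21) = 23/3 - 12*(-11) = 23/3 + 132 = 419/3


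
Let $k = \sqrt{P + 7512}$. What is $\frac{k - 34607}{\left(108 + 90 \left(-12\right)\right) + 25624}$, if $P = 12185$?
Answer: $- \frac{34607}{24652} + \frac{\sqrt{19697}}{24652} \approx -1.3981$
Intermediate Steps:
$k = \sqrt{19697}$ ($k = \sqrt{12185 + 7512} = \sqrt{19697} \approx 140.35$)
$\frac{k - 34607}{\left(108 + 90 \left(-12\right)\right) + 25624} = \frac{\sqrt{19697} - 34607}{\left(108 + 90 \left(-12\right)\right) + 25624} = \frac{-34607 + \sqrt{19697}}{\left(108 - 1080\right) + 25624} = \frac{-34607 + \sqrt{19697}}{-972 + 25624} = \frac{-34607 + \sqrt{19697}}{24652} = \left(-34607 + \sqrt{19697}\right) \frac{1}{24652} = - \frac{34607}{24652} + \frac{\sqrt{19697}}{24652}$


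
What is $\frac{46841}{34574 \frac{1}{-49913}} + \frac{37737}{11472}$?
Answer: $- \frac{4469990427523}{66105488} \approx -67619.0$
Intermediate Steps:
$\frac{46841}{34574 \frac{1}{-49913}} + \frac{37737}{11472} = \frac{46841}{34574 \left(- \frac{1}{49913}\right)} + 37737 \cdot \frac{1}{11472} = \frac{46841}{- \frac{34574}{49913}} + \frac{12579}{3824} = 46841 \left(- \frac{49913}{34574}\right) + \frac{12579}{3824} = - \frac{2337974833}{34574} + \frac{12579}{3824} = - \frac{4469990427523}{66105488}$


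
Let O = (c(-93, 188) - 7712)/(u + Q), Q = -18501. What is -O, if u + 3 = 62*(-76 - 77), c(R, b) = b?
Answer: -418/1555 ≈ -0.26881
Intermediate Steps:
u = -9489 (u = -3 + 62*(-76 - 77) = -3 + 62*(-153) = -3 - 9486 = -9489)
O = 418/1555 (O = (188 - 7712)/(-9489 - 18501) = -7524/(-27990) = -7524*(-1/27990) = 418/1555 ≈ 0.26881)
-O = -1*418/1555 = -418/1555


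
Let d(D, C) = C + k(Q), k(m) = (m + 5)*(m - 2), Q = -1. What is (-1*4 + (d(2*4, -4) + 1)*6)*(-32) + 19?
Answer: 3027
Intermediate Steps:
k(m) = (-2 + m)*(5 + m) (k(m) = (5 + m)*(-2 + m) = (-2 + m)*(5 + m))
d(D, C) = -12 + C (d(D, C) = C + (-10 + (-1)² + 3*(-1)) = C + (-10 + 1 - 3) = C - 12 = -12 + C)
(-1*4 + (d(2*4, -4) + 1)*6)*(-32) + 19 = (-1*4 + ((-12 - 4) + 1)*6)*(-32) + 19 = (-4 + (-16 + 1)*6)*(-32) + 19 = (-4 - 15*6)*(-32) + 19 = (-4 - 90)*(-32) + 19 = -94*(-32) + 19 = 3008 + 19 = 3027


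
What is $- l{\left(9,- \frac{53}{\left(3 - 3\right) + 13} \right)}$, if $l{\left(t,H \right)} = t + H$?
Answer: $- \frac{64}{13} \approx -4.9231$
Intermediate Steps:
$l{\left(t,H \right)} = H + t$
$- l{\left(9,- \frac{53}{\left(3 - 3\right) + 13} \right)} = - (- \frac{53}{\left(3 - 3\right) + 13} + 9) = - (- \frac{53}{0 + 13} + 9) = - (- \frac{53}{13} + 9) = \left(-1\right) \frac{64}{13} = - \frac{64}{13}$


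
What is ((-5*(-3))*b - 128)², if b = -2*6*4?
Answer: 719104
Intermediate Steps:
b = -48 (b = -12*4 = -48)
((-5*(-3))*b - 128)² = (-5*(-3)*(-48) - 128)² = (15*(-48) - 128)² = (-720 - 128)² = (-848)² = 719104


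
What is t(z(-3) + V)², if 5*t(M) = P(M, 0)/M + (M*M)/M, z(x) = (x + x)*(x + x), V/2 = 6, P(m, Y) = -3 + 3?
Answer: 2304/25 ≈ 92.160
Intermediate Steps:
P(m, Y) = 0
V = 12 (V = 2*6 = 12)
z(x) = 4*x² (z(x) = (2*x)*(2*x) = 4*x²)
t(M) = M/5 (t(M) = (0/M + (M*M)/M)/5 = (0 + M²/M)/5 = (0 + M)/5 = M/5)
t(z(-3) + V)² = ((4*(-3)² + 12)/5)² = ((4*9 + 12)/5)² = ((36 + 12)/5)² = ((⅕)*48)² = (48/5)² = 2304/25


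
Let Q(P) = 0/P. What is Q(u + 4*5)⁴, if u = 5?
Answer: 0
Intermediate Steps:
Q(P) = 0
Q(u + 4*5)⁴ = 0⁴ = 0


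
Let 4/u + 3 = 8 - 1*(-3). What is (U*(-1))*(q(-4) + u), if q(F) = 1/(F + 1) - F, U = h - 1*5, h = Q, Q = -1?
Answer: 25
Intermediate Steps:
h = -1
U = -6 (U = -1 - 1*5 = -1 - 5 = -6)
q(F) = 1/(1 + F) - F
u = 1/2 (u = 4/(-3 + (8 - 1*(-3))) = 4/(-3 + (8 + 3)) = 4/(-3 + 11) = 4/8 = 4*(1/8) = 1/2 ≈ 0.50000)
(U*(-1))*(q(-4) + u) = (-6*(-1))*((1 - 1*(-4) - 1*(-4)**2)/(1 - 4) + 1/2) = 6*((1 + 4 - 1*16)/(-3) + 1/2) = 6*(-(1 + 4 - 16)/3 + 1/2) = 6*(-1/3*(-11) + 1/2) = 6*(11/3 + 1/2) = 6*(25/6) = 25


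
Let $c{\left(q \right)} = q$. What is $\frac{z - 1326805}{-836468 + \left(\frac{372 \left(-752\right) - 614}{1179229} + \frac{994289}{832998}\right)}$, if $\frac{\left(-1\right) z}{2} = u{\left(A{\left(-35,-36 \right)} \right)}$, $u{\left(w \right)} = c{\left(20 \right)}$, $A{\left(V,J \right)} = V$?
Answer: $\frac{68597565162024210}{43245143603729461} \approx 1.5862$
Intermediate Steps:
$u{\left(w \right)} = 20$
$z = -40$ ($z = \left(-2\right) 20 = -40$)
$\frac{z - 1326805}{-836468 + \left(\frac{372 \left(-752\right) - 614}{1179229} + \frac{994289}{832998}\right)} = \frac{-40 - 1326805}{-836468 + \left(\frac{372 \left(-752\right) - 614}{1179229} + \frac{994289}{832998}\right)} = - \frac{1326845}{-836468 + \left(\left(-279744 - 614\right) \frac{1}{1179229} + 994289 \cdot \frac{1}{832998}\right)} = - \frac{1326845}{-836468 + \left(\left(-280358\right) \frac{1}{1179229} + \frac{52331}{43842}\right)} = - \frac{1326845}{-836468 + \left(- \frac{280358}{1179229} + \frac{52331}{43842}\right)} = - \frac{1326845}{-836468 + \frac{49418777363}{51699757818}} = - \frac{1326845}{- \frac{43245143603729461}{51699757818}} = \left(-1326845\right) \left(- \frac{51699757818}{43245143603729461}\right) = \frac{68597565162024210}{43245143603729461}$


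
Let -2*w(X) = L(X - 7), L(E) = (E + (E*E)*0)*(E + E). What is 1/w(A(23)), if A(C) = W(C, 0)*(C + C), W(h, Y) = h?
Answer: -1/1104601 ≈ -9.0530e-7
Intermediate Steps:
L(E) = 2*E² (L(E) = (E + E²*0)*(2*E) = (E + 0)*(2*E) = E*(2*E) = 2*E²)
A(C) = 2*C² (A(C) = C*(C + C) = C*(2*C) = 2*C²)
w(X) = -(-7 + X)² (w(X) = -(X - 7)² = -(-7 + X)²)
1/w(A(23)) = 1/(-(-7 + 2*23²)²) = 1/(-(-7 + 2*529)²) = 1/(-(-7 + 1058)²) = 1/(-1*1051²) = 1/(-1*1104601) = 1/(-1104601) = -1/1104601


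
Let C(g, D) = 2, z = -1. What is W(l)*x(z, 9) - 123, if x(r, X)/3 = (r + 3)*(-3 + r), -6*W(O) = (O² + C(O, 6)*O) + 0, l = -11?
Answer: 273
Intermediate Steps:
W(O) = -O/3 - O²/6 (W(O) = -((O² + 2*O) + 0)/6 = -(O² + 2*O)/6 = -O/3 - O²/6)
x(r, X) = 3*(-3 + r)*(3 + r) (x(r, X) = 3*((r + 3)*(-3 + r)) = 3*((3 + r)*(-3 + r)) = 3*((-3 + r)*(3 + r)) = 3*(-3 + r)*(3 + r))
W(l)*x(z, 9) - 123 = (-⅙*(-11)*(2 - 11))*(-27 + 3*(-1)²) - 123 = (-⅙*(-11)*(-9))*(-27 + 3*1) - 123 = -33*(-27 + 3)/2 - 123 = -33/2*(-24) - 123 = 396 - 123 = 273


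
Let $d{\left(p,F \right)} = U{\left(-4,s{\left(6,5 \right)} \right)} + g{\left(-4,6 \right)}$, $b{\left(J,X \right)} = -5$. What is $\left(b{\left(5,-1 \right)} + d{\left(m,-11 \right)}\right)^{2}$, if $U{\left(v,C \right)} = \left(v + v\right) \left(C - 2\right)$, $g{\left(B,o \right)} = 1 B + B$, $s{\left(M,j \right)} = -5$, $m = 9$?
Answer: $1849$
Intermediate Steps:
$g{\left(B,o \right)} = 2 B$ ($g{\left(B,o \right)} = B + B = 2 B$)
$U{\left(v,C \right)} = 2 v \left(-2 + C\right)$
$d{\left(p,F \right)} = 48$ ($d{\left(p,F \right)} = 2 \left(-4\right) \left(-2 - 5\right) + 2 \left(-4\right) = 2 \left(-4\right) \left(-7\right) - 8 = 56 - 8 = 48$)
$\left(b{\left(5,-1 \right)} + d{\left(m,-11 \right)}\right)^{2} = \left(-5 + 48\right)^{2} = 43^{2} = 1849$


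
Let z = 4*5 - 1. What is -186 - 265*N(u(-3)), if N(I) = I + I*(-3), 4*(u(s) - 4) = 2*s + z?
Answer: 7313/2 ≈ 3656.5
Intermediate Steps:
z = 19 (z = 20 - 1 = 19)
u(s) = 35/4 + s/2 (u(s) = 4 + (2*s + 19)/4 = 4 + (19 + 2*s)/4 = 4 + (19/4 + s/2) = 35/4 + s/2)
N(I) = -2*I (N(I) = I - 3*I = -2*I)
-186 - 265*N(u(-3)) = -186 - (-530)*(35/4 + (1/2)*(-3)) = -186 - (-530)*(35/4 - 3/2) = -186 - (-530)*29/4 = -186 - 265*(-29/2) = -186 + 7685/2 = 7313/2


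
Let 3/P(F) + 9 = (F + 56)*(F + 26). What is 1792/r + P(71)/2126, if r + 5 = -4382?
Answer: -46898526359/114812440220 ≈ -0.40848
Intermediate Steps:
r = -4387 (r = -5 - 4382 = -4387)
P(F) = 3/(-9 + (26 + F)*(56 + F)) (P(F) = 3/(-9 + (F + 56)*(F + 26)) = 3/(-9 + (56 + F)*(26 + F)) = 3/(-9 + (26 + F)*(56 + F)))
1792/r + P(71)/2126 = 1792/(-4387) + (3/(1447 + 71² + 82*71))/2126 = 1792*(-1/4387) + (3/(1447 + 5041 + 5822))*(1/2126) = -1792/4387 + (3/12310)*(1/2126) = -1792/4387 + 3/26171060 = -46898526359/114812440220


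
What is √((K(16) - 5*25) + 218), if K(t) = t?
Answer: √109 ≈ 10.440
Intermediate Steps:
√((K(16) - 5*25) + 218) = √((16 - 5*25) + 218) = √((16 - 125) + 218) = √(-109 + 218) = √109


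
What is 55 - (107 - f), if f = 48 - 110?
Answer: -114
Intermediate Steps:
f = -62
55 - (107 - f) = 55 - (107 - 1*(-62)) = 55 - (107 + 62) = 55 - 1*169 = 55 - 169 = -114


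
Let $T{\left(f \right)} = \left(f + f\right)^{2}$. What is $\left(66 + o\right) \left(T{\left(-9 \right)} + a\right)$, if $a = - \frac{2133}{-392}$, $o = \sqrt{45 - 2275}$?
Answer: $\frac{4261653}{196} + \frac{129141 i \sqrt{2230}}{392} \approx 21743.0 + 15557.0 i$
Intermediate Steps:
$o = i \sqrt{2230}$ ($o = \sqrt{-2230} = i \sqrt{2230} \approx 47.223 i$)
$T{\left(f \right)} = 4 f^{2}$ ($T{\left(f \right)} = \left(2 f\right)^{2} = 4 f^{2}$)
$a = \frac{2133}{392}$ ($a = \left(-2133\right) \left(- \frac{1}{392}\right) = \frac{2133}{392} \approx 5.4413$)
$\left(66 + o\right) \left(T{\left(-9 \right)} + a\right) = \left(66 + i \sqrt{2230}\right) \left(4 \left(-9\right)^{2} + \frac{2133}{392}\right) = \left(66 + i \sqrt{2230}\right) \left(4 \cdot 81 + \frac{2133}{392}\right) = \left(66 + i \sqrt{2230}\right) \left(324 + \frac{2133}{392}\right) = \left(66 + i \sqrt{2230}\right) \frac{129141}{392} = \frac{4261653}{196} + \frac{129141 i \sqrt{2230}}{392}$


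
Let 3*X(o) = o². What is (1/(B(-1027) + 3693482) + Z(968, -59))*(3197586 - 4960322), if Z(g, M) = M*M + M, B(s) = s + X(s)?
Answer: -36590896513597928/6066047 ≈ -6.0321e+9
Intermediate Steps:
X(o) = o²/3
B(s) = s + s²/3
Z(g, M) = M + M² (Z(g, M) = M² + M = M + M²)
(1/(B(-1027) + 3693482) + Z(968, -59))*(3197586 - 4960322) = (1/((⅓)*(-1027)*(3 - 1027) + 3693482) - 59*(1 - 59))*(3197586 - 4960322) = (1/((⅓)*(-1027)*(-1024) + 3693482) - 59*(-58))*(-1762736) = (1/(1051648/3 + 3693482) + 3422)*(-1762736) = (1/(12132094/3) + 3422)*(-1762736) = (3/12132094 + 3422)*(-1762736) = (41516025671/12132094)*(-1762736) = -36590896513597928/6066047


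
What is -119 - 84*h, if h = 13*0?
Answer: -119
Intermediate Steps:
h = 0
-119 - 84*h = -119 - 84*0 = -119 + 0 = -119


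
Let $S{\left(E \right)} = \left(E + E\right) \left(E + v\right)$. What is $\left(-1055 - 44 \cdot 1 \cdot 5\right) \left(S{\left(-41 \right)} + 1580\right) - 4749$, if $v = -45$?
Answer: $-11010549$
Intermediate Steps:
$S{\left(E \right)} = 2 E \left(-45 + E\right)$ ($S{\left(E \right)} = \left(E + E\right) \left(E - 45\right) = 2 E \left(-45 + E\right)$)
$\left(-1055 - 44 \cdot 1 \cdot 5\right) \left(S{\left(-41 \right)} + 1580\right) - 4749 = \left(-1055 - 44 \cdot 1 \cdot 5\right) \left(2 \left(-41\right) \left(-45 - 41\right) + 1580\right) - 4749 = \left(-1055 - 220\right) \left(2 \left(-41\right) \left(-86\right) + 1580\right) - 4749 = \left(-1055 - 220\right) \left(7052 + 1580\right) - 4749 = \left(-1275\right) 8632 - 4749 = -11005800 - 4749 = -11010549$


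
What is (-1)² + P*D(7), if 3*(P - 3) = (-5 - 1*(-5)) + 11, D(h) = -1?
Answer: -17/3 ≈ -5.6667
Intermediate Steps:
P = 20/3 (P = 3 + ((-5 - 1*(-5)) + 11)/3 = 3 + ((-5 + 5) + 11)/3 = 3 + (0 + 11)/3 = 3 + (⅓)*11 = 3 + 11/3 = 20/3 ≈ 6.6667)
(-1)² + P*D(7) = (-1)² + (20/3)*(-1) = 1 - 20/3 = -17/3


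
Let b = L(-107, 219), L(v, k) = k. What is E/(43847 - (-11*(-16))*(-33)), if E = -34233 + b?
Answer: -34014/49655 ≈ -0.68501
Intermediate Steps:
b = 219
E = -34014 (E = -34233 + 219 = -34014)
E/(43847 - (-11*(-16))*(-33)) = -34014/(43847 - (-11*(-16))*(-33)) = -34014/(43847 - 176*(-33)) = -34014/(43847 - 1*(-5808)) = -34014/(43847 + 5808) = -34014/49655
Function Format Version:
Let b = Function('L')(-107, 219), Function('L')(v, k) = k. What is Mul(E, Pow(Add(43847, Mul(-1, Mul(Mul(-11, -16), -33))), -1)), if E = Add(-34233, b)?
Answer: Rational(-34014, 49655) ≈ -0.68501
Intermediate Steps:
b = 219
E = -34014 (E = Add(-34233, 219) = -34014)
Mul(E, Pow(Add(43847, Mul(-1, Mul(Mul(-11, -16), -33))), -1)) = Mul(-34014, Pow(Add(43847, Mul(-1, Mul(Mul(-11, -16), -33))), -1)) = Mul(-34014, Pow(Add(43847, Mul(-1, Mul(176, -33))), -1)) = Mul(-34014, Pow(Add(43847, Mul(-1, -5808)), -1)) = Mul(-34014, Pow(Add(43847, 5808), -1)) = Mul(-34014, Pow(49655, -1)) = Mul(-34014, Rational(1, 49655)) = Rational(-34014, 49655)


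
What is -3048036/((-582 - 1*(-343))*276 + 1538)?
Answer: 1524018/32213 ≈ 47.311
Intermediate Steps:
-3048036/((-582 - 1*(-343))*276 + 1538) = -3048036/((-582 + 343)*276 + 1538) = -3048036/(-239*276 + 1538) = -3048036/(-65964 + 1538) = -3048036/(-64426) = -3048036*(-1/64426) = 1524018/32213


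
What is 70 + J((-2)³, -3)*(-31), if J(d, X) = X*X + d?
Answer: 39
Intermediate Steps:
J(d, X) = d + X² (J(d, X) = X² + d = d + X²)
70 + J((-2)³, -3)*(-31) = 70 + ((-2)³ + (-3)²)*(-31) = 70 + (-8 + 9)*(-31) = 70 + 1*(-31) = 70 - 31 = 39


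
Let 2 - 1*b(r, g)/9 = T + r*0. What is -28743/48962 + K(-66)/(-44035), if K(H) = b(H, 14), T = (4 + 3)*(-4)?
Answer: -255783549/431208334 ≈ -0.59318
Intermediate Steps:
T = -28 (T = 7*(-4) = -28)
b(r, g) = 270 (b(r, g) = 18 - 9*(-28 + r*0) = 18 - 9*(-28 + 0) = 18 - 9*(-28) = 18 + 252 = 270)
K(H) = 270
-28743/48962 + K(-66)/(-44035) = -28743/48962 + 270/(-44035) = -28743*1/48962 + 270*(-1/44035) = -28743/48962 - 54/8807 = -255783549/431208334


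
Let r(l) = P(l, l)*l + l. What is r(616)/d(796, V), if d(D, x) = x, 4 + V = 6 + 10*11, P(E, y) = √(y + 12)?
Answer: 11/2 + 11*√157 ≈ 143.33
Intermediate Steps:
P(E, y) = √(12 + y)
r(l) = l + l*√(12 + l) (r(l) = √(12 + l)*l + l = l*√(12 + l) + l = l + l*√(12 + l))
V = 112 (V = -4 + (6 + 10*11) = -4 + (6 + 110) = -4 + 116 = 112)
r(616)/d(796, V) = (616*(1 + √(12 + 616)))/112 = (616*(1 + √628))*(1/112) = (616*(1 + 2*√157))*(1/112) = (616 + 1232*√157)*(1/112) = 11/2 + 11*√157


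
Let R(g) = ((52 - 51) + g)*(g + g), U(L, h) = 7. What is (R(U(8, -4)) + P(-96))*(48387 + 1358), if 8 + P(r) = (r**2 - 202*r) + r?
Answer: 1423502920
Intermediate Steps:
P(r) = -8 + r**2 - 201*r (P(r) = -8 + ((r**2 - 202*r) + r) = -8 + (r**2 - 201*r) = -8 + r**2 - 201*r)
R(g) = 2*g*(1 + g) (R(g) = (1 + g)*(2*g) = 2*g*(1 + g))
(R(U(8, -4)) + P(-96))*(48387 + 1358) = (2*7*(1 + 7) + (-8 + (-96)**2 - 201*(-96)))*(48387 + 1358) = (2*7*8 + (-8 + 9216 + 19296))*49745 = (112 + 28504)*49745 = 28616*49745 = 1423502920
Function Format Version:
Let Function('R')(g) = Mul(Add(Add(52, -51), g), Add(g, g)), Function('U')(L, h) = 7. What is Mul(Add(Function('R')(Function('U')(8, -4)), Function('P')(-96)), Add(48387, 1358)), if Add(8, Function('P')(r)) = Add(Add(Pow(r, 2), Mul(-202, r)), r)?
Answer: 1423502920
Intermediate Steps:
Function('P')(r) = Add(-8, Pow(r, 2), Mul(-201, r)) (Function('P')(r) = Add(-8, Add(Add(Pow(r, 2), Mul(-202, r)), r)) = Add(-8, Add(Pow(r, 2), Mul(-201, r))) = Add(-8, Pow(r, 2), Mul(-201, r)))
Function('R')(g) = Mul(2, g, Add(1, g)) (Function('R')(g) = Mul(Add(1, g), Mul(2, g)) = Mul(2, g, Add(1, g)))
Mul(Add(Function('R')(Function('U')(8, -4)), Function('P')(-96)), Add(48387, 1358)) = Mul(Add(Mul(2, 7, Add(1, 7)), Add(-8, Pow(-96, 2), Mul(-201, -96))), Add(48387, 1358)) = Mul(Add(Mul(2, 7, 8), Add(-8, 9216, 19296)), 49745) = Mul(Add(112, 28504), 49745) = Mul(28616, 49745) = 1423502920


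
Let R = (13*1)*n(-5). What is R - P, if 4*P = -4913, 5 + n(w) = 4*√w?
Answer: 4653/4 + 52*I*√5 ≈ 1163.3 + 116.28*I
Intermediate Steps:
n(w) = -5 + 4*√w
P = -4913/4 (P = (¼)*(-4913) = -4913/4 ≈ -1228.3)
R = -65 + 52*I*√5 (R = (13*1)*(-5 + 4*√(-5)) = 13*(-5 + 4*(I*√5)) = 13*(-5 + 4*I*√5) = -65 + 52*I*√5 ≈ -65.0 + 116.28*I)
R - P = (-65 + 52*I*√5) - 1*(-4913/4) = (-65 + 52*I*√5) + 4913/4 = 4653/4 + 52*I*√5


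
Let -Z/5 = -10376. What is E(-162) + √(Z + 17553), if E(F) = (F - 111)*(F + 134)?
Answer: 7644 + 7*√1417 ≈ 7907.5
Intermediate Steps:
Z = 51880 (Z = -5*(-10376) = 51880)
E(F) = (-111 + F)*(134 + F)
E(-162) + √(Z + 17553) = (-14874 + (-162)² + 23*(-162)) + √(51880 + 17553) = (-14874 + 26244 - 3726) + √69433 = 7644 + 7*√1417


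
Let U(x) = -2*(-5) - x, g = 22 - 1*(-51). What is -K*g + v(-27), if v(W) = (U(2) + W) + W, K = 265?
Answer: -19391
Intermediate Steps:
g = 73 (g = 22 + 51 = 73)
U(x) = 10 - x
v(W) = 8 + 2*W (v(W) = ((10 - 1*2) + W) + W = ((10 - 2) + W) + W = (8 + W) + W = 8 + 2*W)
-K*g + v(-27) = -265*73 + (8 + 2*(-27)) = -1*19345 + (8 - 54) = -19345 - 46 = -19391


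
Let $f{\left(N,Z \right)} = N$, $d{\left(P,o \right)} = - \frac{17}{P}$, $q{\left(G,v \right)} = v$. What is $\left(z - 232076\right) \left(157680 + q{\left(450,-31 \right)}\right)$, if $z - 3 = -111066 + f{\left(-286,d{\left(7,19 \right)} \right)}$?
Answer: $-54140607825$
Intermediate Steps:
$z = -111349$ ($z = 3 - 111352 = -111349$)
$\left(z - 232076\right) \left(157680 + q{\left(450,-31 \right)}\right) = \left(-111349 - 232076\right) \left(157680 - 31\right) = \left(-343425\right) 157649 = -54140607825$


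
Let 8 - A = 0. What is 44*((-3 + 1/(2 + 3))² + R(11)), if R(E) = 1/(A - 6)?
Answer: 9174/25 ≈ 366.96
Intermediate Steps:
A = 8 (A = 8 - 1*0 = 8 + 0 = 8)
R(E) = ½ (R(E) = 1/(8 - 6) = 1/2 = ½)
44*((-3 + 1/(2 + 3))² + R(11)) = 44*((-3 + 1/(2 + 3))² + ½) = 44*((-3 + 1/5)² + ½) = 44*((-3 + ⅕)² + ½) = 44*((-14/5)² + ½) = 44*(196/25 + ½) = 44*(417/50) = 9174/25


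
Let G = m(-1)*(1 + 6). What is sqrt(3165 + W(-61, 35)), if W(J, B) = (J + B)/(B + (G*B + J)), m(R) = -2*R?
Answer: sqrt(42587486)/116 ≈ 56.258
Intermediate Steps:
G = 14 (G = (-2*(-1))*(1 + 6) = 2*7 = 14)
W(J, B) = (B + J)/(J + 15*B) (W(J, B) = (J + B)/(B + (14*B + J)) = (B + J)/(B + (J + 14*B)) = (B + J)/(J + 15*B))
sqrt(3165 + W(-61, 35)) = sqrt(3165 + (35 - 61)/(-61 + 15*35)) = sqrt(3165 - 26/(-61 + 525)) = sqrt(3165 - 26/464) = sqrt(3165 + (1/464)*(-26)) = sqrt(3165 - 13/232) = sqrt(734267/232) = sqrt(42587486)/116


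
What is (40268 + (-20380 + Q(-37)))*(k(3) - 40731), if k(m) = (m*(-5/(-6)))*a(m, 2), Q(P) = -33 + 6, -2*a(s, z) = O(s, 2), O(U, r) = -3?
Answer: -3235535649/4 ≈ -8.0888e+8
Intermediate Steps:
a(s, z) = 3/2 (a(s, z) = -½*(-3) = 3/2)
Q(P) = -27
k(m) = 5*m/4 (k(m) = (m*(-5/(-6)))*(3/2) = (m*(-5*(-⅙)))*(3/2) = (m*(⅚))*(3/2) = (5*m/6)*(3/2) = 5*m/4)
(40268 + (-20380 + Q(-37)))*(k(3) - 40731) = (40268 + (-20380 - 27))*((5/4)*3 - 40731) = (40268 - 20407)*(15/4 - 40731) = 19861*(-162909/4) = -3235535649/4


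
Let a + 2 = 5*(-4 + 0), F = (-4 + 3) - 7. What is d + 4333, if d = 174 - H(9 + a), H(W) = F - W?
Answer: 4502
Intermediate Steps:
F = -8 (F = -1 - 7 = -8)
a = -22 (a = -2 + 5*(-4 + 0) = -2 + 5*(-4) = -2 - 20 = -22)
H(W) = -8 - W
d = 169 (d = 174 - (-8 - (9 - 22)) = 174 - (-8 - 1*(-13)) = 174 - (-8 + 13) = 174 - 1*5 = 174 - 5 = 169)
d + 4333 = 169 + 4333 = 4502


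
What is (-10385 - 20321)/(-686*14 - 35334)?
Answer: 15353/22469 ≈ 0.68330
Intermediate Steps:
(-10385 - 20321)/(-686*14 - 35334) = -30706/(-9604 - 35334) = -30706/(-44938) = -30706*(-1/44938) = 15353/22469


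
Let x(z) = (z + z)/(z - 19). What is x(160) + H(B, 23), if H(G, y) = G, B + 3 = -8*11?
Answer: -12511/141 ≈ -88.730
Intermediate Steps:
B = -91 (B = -3 - 8*11 = -3 - 88 = -91)
x(z) = 2*z/(-19 + z) (x(z) = (2*z)/(-19 + z) = 2*z/(-19 + z))
x(160) + H(B, 23) = 2*160/(-19 + 160) - 91 = 2*160/141 - 91 = 2*160*(1/141) - 91 = 320/141 - 91 = -12511/141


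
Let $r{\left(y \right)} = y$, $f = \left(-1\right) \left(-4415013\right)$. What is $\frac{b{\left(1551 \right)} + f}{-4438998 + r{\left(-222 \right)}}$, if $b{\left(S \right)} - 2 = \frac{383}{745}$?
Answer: $- \frac{1644593279}{1653609450} \approx -0.99455$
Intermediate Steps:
$f = 4415013$
$b{\left(S \right)} = \frac{1873}{745}$ ($b{\left(S \right)} = 2 + \frac{383}{745} = \frac{1873}{745}$)
$\frac{b{\left(1551 \right)} + f}{-4438998 + r{\left(-222 \right)}} = \frac{\frac{1873}{745} + 4415013}{-4438998 - 222} = \frac{3289186558}{745 \left(-4439220\right)} = \frac{3289186558}{745} \left(- \frac{1}{4439220}\right) = - \frac{1644593279}{1653609450}$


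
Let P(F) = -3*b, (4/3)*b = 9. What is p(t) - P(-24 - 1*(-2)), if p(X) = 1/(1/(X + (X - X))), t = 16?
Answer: 145/4 ≈ 36.250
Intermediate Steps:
b = 27/4 (b = (3/4)*9 = 27/4 ≈ 6.7500)
P(F) = -81/4 (P(F) = -3*27/4 = -81/4)
p(X) = X (p(X) = 1/(1/(X + 0)) = 1/(1/X) = X)
p(t) - P(-24 - 1*(-2)) = 16 - 1*(-81/4) = 16 + 81/4 = 145/4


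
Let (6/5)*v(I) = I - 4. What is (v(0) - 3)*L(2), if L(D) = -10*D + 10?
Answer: 190/3 ≈ 63.333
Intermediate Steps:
v(I) = -10/3 + 5*I/6 (v(I) = 5*(I - 4)/6 = 5*(-4 + I)/6 = -10/3 + 5*I/6)
L(D) = 10 - 10*D
(v(0) - 3)*L(2) = ((-10/3 + (⅚)*0) - 3)*(10 - 10*2) = ((-10/3 + 0) - 3)*(10 - 20) = (-10/3 - 3)*(-10) = -19/3*(-10) = 190/3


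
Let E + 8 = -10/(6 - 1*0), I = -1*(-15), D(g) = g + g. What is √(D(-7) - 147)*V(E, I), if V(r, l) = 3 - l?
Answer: -12*I*√161 ≈ -152.26*I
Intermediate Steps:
D(g) = 2*g
I = 15
E = -29/3 (E = -8 - 10/(6 - 1*0) = -8 - 10/(6 + 0) = -8 - 10/6 = -8 - 10*⅙ = -8 - 5/3 = -29/3 ≈ -9.6667)
√(D(-7) - 147)*V(E, I) = √(2*(-7) - 147)*(3 - 1*15) = √(-14 - 147)*(3 - 15) = √(-161)*(-12) = (I*√161)*(-12) = -12*I*√161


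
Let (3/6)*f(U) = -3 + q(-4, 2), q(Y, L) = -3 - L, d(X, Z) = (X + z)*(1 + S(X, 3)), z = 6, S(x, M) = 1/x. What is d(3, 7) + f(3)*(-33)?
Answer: 540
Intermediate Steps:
d(X, Z) = (1 + 1/X)*(6 + X) (d(X, Z) = (X + 6)*(1 + 1/X) = (6 + X)*(1 + 1/X) = (1 + 1/X)*(6 + X))
f(U) = -16 (f(U) = 2*(-3 + (-3 - 1*2)) = 2*(-3 + (-3 - 2)) = 2*(-3 - 5) = 2*(-8) = -16)
d(3, 7) + f(3)*(-33) = (7 + 3 + 6/3) - 16*(-33) = (7 + 3 + 6*(⅓)) + 528 = (7 + 3 + 2) + 528 = 12 + 528 = 540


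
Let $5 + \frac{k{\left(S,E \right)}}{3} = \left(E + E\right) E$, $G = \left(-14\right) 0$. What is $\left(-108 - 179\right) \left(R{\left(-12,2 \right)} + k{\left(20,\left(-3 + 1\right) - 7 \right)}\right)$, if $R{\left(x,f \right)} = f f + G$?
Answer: $-136325$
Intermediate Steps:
$G = 0$
$R{\left(x,f \right)} = f^{2}$ ($R{\left(x,f \right)} = f f + 0 = f^{2} + 0 = f^{2}$)
$k{\left(S,E \right)} = -15 + 6 E^{2}$ ($k{\left(S,E \right)} = -15 + 3 \left(E + E\right) E = -15 + 3 \cdot 2 E E = -15 + 3 \cdot 2 E^{2} = -15 + 6 E^{2}$)
$\left(-108 - 179\right) \left(R{\left(-12,2 \right)} + k{\left(20,\left(-3 + 1\right) - 7 \right)}\right) = \left(-108 - 179\right) \left(2^{2} - \left(15 - 6 \left(\left(-3 + 1\right) - 7\right)^{2}\right)\right) = - 287 \left(4 - \left(15 - 6 \left(-2 - 7\right)^{2}\right)\right) = - 287 \left(4 - \left(15 - 6 \left(-9\right)^{2}\right)\right) = - 287 \left(4 + \left(-15 + 6 \cdot 81\right)\right) = - 287 \left(4 + \left(-15 + 486\right)\right) = - 287 \left(4 + 471\right) = \left(-287\right) 475 = -136325$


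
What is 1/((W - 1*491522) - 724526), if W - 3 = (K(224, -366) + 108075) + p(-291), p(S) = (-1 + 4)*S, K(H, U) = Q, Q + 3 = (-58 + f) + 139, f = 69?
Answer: -1/1108696 ≈ -9.0196e-7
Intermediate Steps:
Q = 147 (Q = -3 + ((-58 + 69) + 139) = -3 + (11 + 139) = -3 + 150 = 147)
K(H, U) = 147
p(S) = 3*S
W = 107352 (W = 3 + ((147 + 108075) + 3*(-291)) = 3 + (108222 - 873) = 3 + 107349 = 107352)
1/((W - 1*491522) - 724526) = 1/((107352 - 1*491522) - 724526) = 1/((107352 - 491522) - 724526) = 1/(-384170 - 724526) = 1/(-1108696) = -1/1108696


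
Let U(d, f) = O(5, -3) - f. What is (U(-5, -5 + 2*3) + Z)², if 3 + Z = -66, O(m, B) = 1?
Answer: 4761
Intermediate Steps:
Z = -69 (Z = -3 - 66 = -69)
U(d, f) = 1 - f
(U(-5, -5 + 2*3) + Z)² = ((1 - (-5 + 2*3)) - 69)² = ((1 - (-5 + 6)) - 69)² = ((1 - 1*1) - 69)² = ((1 - 1) - 69)² = (0 - 69)² = (-69)² = 4761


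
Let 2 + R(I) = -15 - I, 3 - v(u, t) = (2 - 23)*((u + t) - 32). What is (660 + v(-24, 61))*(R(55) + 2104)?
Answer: 1560576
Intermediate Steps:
v(u, t) = -669 + 21*t + 21*u (v(u, t) = 3 - (2 - 23)*((u + t) - 32) = 3 - (-21)*((t + u) - 32) = 3 - (-21)*(-32 + t + u) = 3 - (672 - 21*t - 21*u) = 3 + (-672 + 21*t + 21*u) = -669 + 21*t + 21*u)
R(I) = -17 - I (R(I) = -2 + (-15 - I) = -17 - I)
(660 + v(-24, 61))*(R(55) + 2104) = (660 + (-669 + 21*61 + 21*(-24)))*((-17 - 1*55) + 2104) = (660 + (-669 + 1281 - 504))*((-17 - 55) + 2104) = (660 + 108)*(-72 + 2104) = 768*2032 = 1560576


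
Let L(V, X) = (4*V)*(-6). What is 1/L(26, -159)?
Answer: -1/624 ≈ -0.0016026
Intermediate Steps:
L(V, X) = -24*V
1/L(26, -159) = 1/(-24*26) = 1/(-624) = -1/624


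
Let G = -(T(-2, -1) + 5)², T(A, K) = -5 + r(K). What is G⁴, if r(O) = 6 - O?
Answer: 5764801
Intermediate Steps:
T(A, K) = 1 - K (T(A, K) = -5 + (6 - K) = 1 - K)
G = -49 (G = -((1 - 1*(-1)) + 5)² = -((1 + 1) + 5)² = -(2 + 5)² = -1*7² = -1*49 = -49)
G⁴ = (-49)⁴ = 5764801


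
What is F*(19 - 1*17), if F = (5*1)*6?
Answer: 60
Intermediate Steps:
F = 30 (F = 5*6 = 30)
F*(19 - 1*17) = 30*(19 - 1*17) = 30*(19 - 17) = 30*2 = 60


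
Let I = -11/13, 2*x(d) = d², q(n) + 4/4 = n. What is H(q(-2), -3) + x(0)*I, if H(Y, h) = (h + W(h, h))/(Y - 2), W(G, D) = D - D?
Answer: ⅗ ≈ 0.60000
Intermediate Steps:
W(G, D) = 0
q(n) = -1 + n
H(Y, h) = h/(-2 + Y) (H(Y, h) = (h + 0)/(Y - 2) = h/(-2 + Y))
x(d) = d²/2
I = -11/13 (I = -11*1/13 = -11/13 ≈ -0.84615)
H(q(-2), -3) + x(0)*I = -3/(-2 + (-1 - 2)) + ((½)*0²)*(-11/13) = -3/(-2 - 3) + ((½)*0)*(-11/13) = -3/(-5) + 0*(-11/13) = -3*(-⅕) + 0 = ⅗ + 0 = ⅗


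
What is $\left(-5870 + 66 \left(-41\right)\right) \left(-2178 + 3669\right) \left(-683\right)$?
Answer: $8733395328$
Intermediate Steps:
$\left(-5870 + 66 \left(-41\right)\right) \left(-2178 + 3669\right) \left(-683\right) = \left(-5870 - 2706\right) 1491 \left(-683\right) = \left(-8576\right) 1491 \left(-683\right) = \left(-12786816\right) \left(-683\right) = 8733395328$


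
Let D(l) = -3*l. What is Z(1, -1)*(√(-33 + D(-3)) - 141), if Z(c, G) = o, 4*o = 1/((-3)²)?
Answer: -47/12 + I*√6/18 ≈ -3.9167 + 0.13608*I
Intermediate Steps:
o = 1/36 (o = 1/(4*((-3)²)) = (¼)/9 = (¼)*(⅑) = 1/36 ≈ 0.027778)
Z(c, G) = 1/36
Z(1, -1)*(√(-33 + D(-3)) - 141) = (√(-33 - 3*(-3)) - 141)/36 = (√(-33 + 9) - 141)/36 = (√(-24) - 141)/36 = (2*I*√6 - 141)/36 = (-141 + 2*I*√6)/36 = -47/12 + I*√6/18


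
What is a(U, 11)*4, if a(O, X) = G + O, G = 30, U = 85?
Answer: 460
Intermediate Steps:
a(O, X) = 30 + O
a(U, 11)*4 = (30 + 85)*4 = 115*4 = 460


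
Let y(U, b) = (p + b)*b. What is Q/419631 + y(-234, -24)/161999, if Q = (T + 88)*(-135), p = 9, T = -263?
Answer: 1326097845/22659934123 ≈ 0.058522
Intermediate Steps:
Q = 23625 (Q = (-263 + 88)*(-135) = -175*(-135) = 23625)
y(U, b) = b*(9 + b) (y(U, b) = (9 + b)*b = b*(9 + b))
Q/419631 + y(-234, -24)/161999 = 23625/419631 - 24*(9 - 24)/161999 = 23625*(1/419631) - 24*(-15)*(1/161999) = 7875/139877 + 360*(1/161999) = 7875/139877 + 360/161999 = 1326097845/22659934123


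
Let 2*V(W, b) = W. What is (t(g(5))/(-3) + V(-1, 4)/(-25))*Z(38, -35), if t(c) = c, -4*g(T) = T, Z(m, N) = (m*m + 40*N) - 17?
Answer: 1179/100 ≈ 11.790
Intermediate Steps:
Z(m, N) = -17 + m**2 + 40*N (Z(m, N) = (m**2 + 40*N) - 17 = -17 + m**2 + 40*N)
V(W, b) = W/2
g(T) = -T/4
(t(g(5))/(-3) + V(-1, 4)/(-25))*Z(38, -35) = (-1/4*5/(-3) + ((1/2)*(-1))/(-25))*(-17 + 38**2 + 40*(-35)) = (-5/4*(-1/3) - 1/2*(-1/25))*(-17 + 1444 - 1400) = (5/12 + 1/50)*27 = (131/300)*27 = 1179/100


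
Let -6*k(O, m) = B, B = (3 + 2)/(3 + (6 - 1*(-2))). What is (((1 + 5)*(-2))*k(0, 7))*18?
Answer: 180/11 ≈ 16.364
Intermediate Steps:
B = 5/11 (B = 5/(3 + (6 + 2)) = 5/(3 + 8) = 5/11 ≈ 0.45455)
k(O, m) = -5/66 (k(O, m) = -⅙*5/11 = -5/66)
(((1 + 5)*(-2))*k(0, 7))*18 = (((1 + 5)*(-2))*(-5/66))*18 = ((6*(-2))*(-5/66))*18 = -12*(-5/66)*18 = (10/11)*18 = 180/11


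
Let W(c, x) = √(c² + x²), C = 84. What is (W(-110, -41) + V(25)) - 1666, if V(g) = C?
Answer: -1582 + √13781 ≈ -1464.6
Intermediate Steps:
V(g) = 84
(W(-110, -41) + V(25)) - 1666 = (√((-110)² + (-41)²) + 84) - 1666 = (√(12100 + 1681) + 84) - 1666 = (√13781 + 84) - 1666 = (84 + √13781) - 1666 = -1582 + √13781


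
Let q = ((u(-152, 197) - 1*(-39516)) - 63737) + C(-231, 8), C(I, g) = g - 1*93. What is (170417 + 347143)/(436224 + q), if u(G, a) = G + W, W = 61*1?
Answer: 517560/411827 ≈ 1.2567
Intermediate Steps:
W = 61
u(G, a) = 61 + G (u(G, a) = G + 61 = 61 + G)
C(I, g) = -93 + g (C(I, g) = g - 93 = -93 + g)
q = -24397 (q = (((61 - 152) - 1*(-39516)) - 63737) + (-93 + 8) = ((-91 + 39516) - 63737) - 85 = (39425 - 63737) - 85 = -24312 - 85 = -24397)
(170417 + 347143)/(436224 + q) = (170417 + 347143)/(436224 - 24397) = 517560/411827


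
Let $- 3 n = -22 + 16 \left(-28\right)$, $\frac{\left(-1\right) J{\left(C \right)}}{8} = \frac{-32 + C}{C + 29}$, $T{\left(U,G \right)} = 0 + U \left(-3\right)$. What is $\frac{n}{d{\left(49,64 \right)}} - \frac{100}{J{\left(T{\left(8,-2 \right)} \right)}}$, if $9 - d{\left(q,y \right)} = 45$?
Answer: $- \frac{16535}{3024} \approx -5.4679$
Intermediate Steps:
$T{\left(U,G \right)} = - 3 U$ ($T{\left(U,G \right)} = 0 - 3 U = - 3 U$)
$J{\left(C \right)} = - \frac{8 \left(-32 + C\right)}{29 + C}$ ($J{\left(C \right)} = - 8 \frac{-32 + C}{C + 29} = - 8 \frac{-32 + C}{29 + C} = - \frac{8 \left(-32 + C\right)}{29 + C}$)
$d{\left(q,y \right)} = -36$ ($d{\left(q,y \right)} = 9 - 45 = -36$)
$n = \frac{470}{3}$ ($n = - \frac{-22 + 16 \left(-28\right)}{3} = - \frac{-22 - 448}{3} = \left(- \frac{1}{3}\right) \left(-470\right) = \frac{470}{3} \approx 156.67$)
$\frac{n}{d{\left(49,64 \right)}} - \frac{100}{J{\left(T{\left(8,-2 \right)} \right)}} = \frac{470}{3 \left(-36\right)} - \frac{100}{8 \frac{1}{29 - 24} \left(32 - \left(-3\right) 8\right)} = \frac{470}{3} \left(- \frac{1}{36}\right) - \frac{100}{8 \frac{1}{29 - 24} \left(32 - -24\right)} = - \frac{235}{54} - \frac{100}{8 \cdot \frac{1}{5} \left(32 + 24\right)} = - \frac{235}{54} - \frac{100}{8 \cdot \frac{1}{5} \cdot 56} = - \frac{235}{54} - \frac{100}{\frac{448}{5}} = - \frac{235}{54} - \frac{125}{112} = - \frac{16535}{3024}$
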